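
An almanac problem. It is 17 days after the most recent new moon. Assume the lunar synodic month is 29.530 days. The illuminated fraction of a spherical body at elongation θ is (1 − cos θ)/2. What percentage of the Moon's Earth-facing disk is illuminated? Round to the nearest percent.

Elongation θ = 360° × 17/29.530 ≈ 207.2°.
With cos θ = (-0.889), the lit fraction is (1 − (-0.889))/2 ≈ 0.945, so 94%.

94%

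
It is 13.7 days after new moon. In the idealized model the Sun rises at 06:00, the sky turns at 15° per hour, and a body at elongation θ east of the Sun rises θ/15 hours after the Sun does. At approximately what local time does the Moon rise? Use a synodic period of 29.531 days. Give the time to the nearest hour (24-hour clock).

17:00

The Moon has covered 13.7/29.531 of its cycle, so θ ≈ 360° × 13.7/29.531 = 167.0°.
At 15° of sky rotation per hour, 167.0° corresponds to a 11.13 h lag.
06:00 + 11.13 h ≈ 17:08 → 17:00 to the nearest hour.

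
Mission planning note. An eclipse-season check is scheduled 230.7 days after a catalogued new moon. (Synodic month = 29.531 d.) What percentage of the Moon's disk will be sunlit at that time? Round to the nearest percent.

31%

Reduce mod P: 230.7 − 7×29.531 = 23.98 d into the current lunation.
Elongation θ = 360° × 23.98/29.531 ≈ 292.4°.
cos 292.4° = 0.381, so f = (1 − 0.381)/2 = 0.310, so 31%.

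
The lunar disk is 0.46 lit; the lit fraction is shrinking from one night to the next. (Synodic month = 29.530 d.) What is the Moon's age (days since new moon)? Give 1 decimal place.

22.5 days

Invert f = (1 − cos θ)/2 to get cos θ = 1 − 2(0.46) = 0.080, hence θ₀ = arccos 0.080 = 85.4°.
A waning Moon lies in 180°–360°, so θ = 360° − 85.4° = 274.6°.
At 360°/29.530 d per day, 274.6° corresponds to 22.52 days.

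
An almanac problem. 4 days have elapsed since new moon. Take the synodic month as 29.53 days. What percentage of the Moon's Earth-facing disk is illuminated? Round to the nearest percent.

Elongation θ = 360° × 4/29.53 ≈ 48.8°.
cos 48.8° = 0.659, so f = (1 − 0.659)/2 = 0.170, so 17%.

17%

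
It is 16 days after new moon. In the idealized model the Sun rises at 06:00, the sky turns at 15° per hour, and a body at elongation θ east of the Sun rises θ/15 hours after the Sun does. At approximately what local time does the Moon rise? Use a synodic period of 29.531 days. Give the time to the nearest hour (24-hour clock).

The Moon has covered 16/29.531 of its cycle, so θ ≈ 360° × 16/29.531 = 195.0°.
The Moon trails the Sun by θ/15 = 195.0/15 ≈ 13.00 hours.
06:00 + 13.00 h ≈ 19:00 → 19:00 to the nearest hour.

19:00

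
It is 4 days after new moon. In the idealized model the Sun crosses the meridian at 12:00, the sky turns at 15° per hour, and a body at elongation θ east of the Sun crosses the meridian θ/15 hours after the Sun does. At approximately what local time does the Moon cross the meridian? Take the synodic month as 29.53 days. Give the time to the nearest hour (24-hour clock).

15:00

Elongation θ = 360° × 4/29.53 ≈ 48.8°.
The Moon trails the Sun by θ/15 = 48.8/15 ≈ 3.25 hours.
12:00 + 3.25 h ≈ 15:15 → 15:00 to the nearest hour.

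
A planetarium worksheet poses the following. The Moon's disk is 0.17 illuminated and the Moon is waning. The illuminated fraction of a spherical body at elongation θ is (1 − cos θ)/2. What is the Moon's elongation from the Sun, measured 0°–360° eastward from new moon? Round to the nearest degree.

311°

Invert f = (1 − cos θ)/2 to get cos θ = 1 − 2(0.17) = 0.660, hence θ₀ = arccos 0.660 = 48.7°.
A waning Moon lies in 180°–360°, so θ = 360° − 48.7° = 311.3°.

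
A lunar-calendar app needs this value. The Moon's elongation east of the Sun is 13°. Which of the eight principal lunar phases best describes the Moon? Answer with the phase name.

The new moon sector spans roughly -22°–22°; 13° falls inside it.

new moon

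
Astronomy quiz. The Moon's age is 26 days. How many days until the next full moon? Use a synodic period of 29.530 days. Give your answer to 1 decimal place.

18.3 days

Full moon occurs at elongation 180°, i.e. at age 29.530 × 180/360 = 14.765 d.
Already past this cycle's full moon; the next is at 14.765 + 29.530 = 44.295 d, so 44.295 − 26 = 18.295 days.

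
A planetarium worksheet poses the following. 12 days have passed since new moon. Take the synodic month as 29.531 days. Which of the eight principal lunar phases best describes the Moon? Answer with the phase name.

θ ≈ 360° × 12/29.531 = 146°, which falls in the waxing gibbous sector.

waxing gibbous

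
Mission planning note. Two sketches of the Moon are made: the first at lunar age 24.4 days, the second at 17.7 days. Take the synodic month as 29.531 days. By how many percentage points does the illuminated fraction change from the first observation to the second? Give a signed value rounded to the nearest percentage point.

First observation: θ = 360°·24.4/29.531 = 297.5°, so f = 0.270.
Second observation: θ = 215.8°, f = 0.906.
Δf = 0.906 − 0.270 = +0.636, i.e. +64 pp.

+64 pp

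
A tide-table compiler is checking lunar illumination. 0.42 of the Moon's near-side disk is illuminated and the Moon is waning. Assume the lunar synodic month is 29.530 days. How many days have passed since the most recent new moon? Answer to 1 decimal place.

From f = (1 − cos θ)/2: cos θ = 1 − 2×0.42 = 0.160; arccos → 80.8°.
Waning ⇒ past full, so θ = 360° − 80.8° = 279.2°.
That fraction of the synodic month is 279.2/360 × 29.530 d ≈ 22.90 d.

22.9 days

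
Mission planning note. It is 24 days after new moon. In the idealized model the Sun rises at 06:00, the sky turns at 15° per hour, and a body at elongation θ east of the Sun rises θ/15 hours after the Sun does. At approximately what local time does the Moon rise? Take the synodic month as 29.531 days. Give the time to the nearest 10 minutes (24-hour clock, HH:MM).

01:30

Phase angle: θ = 360°·(24 d)/(29.531 d) = 292.6°.
The Moon trails the Sun by θ/15 = 292.6/15 ≈ 19.50 hours.
06:00 + 19.505 h ≈ 01:30 → 01:30 to the nearest ten minutes.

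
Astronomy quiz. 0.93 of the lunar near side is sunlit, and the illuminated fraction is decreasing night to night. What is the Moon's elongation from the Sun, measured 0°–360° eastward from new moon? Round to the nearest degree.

211°

Invert f = (1 − cos θ)/2 to get cos θ = 1 − 2(0.93) = -0.860, hence θ₀ = arccos -0.860 = 149.3°.
Waning ⇒ past full, so θ = 360° − 149.3° = 210.7°.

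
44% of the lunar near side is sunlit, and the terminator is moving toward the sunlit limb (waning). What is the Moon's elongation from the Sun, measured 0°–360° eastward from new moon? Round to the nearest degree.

277°

cos θ = 1 − 2f = 0.120, giving a principal value of 83.1°.
Waning ⇒ past full, so θ = 360° − 83.1° = 276.9°.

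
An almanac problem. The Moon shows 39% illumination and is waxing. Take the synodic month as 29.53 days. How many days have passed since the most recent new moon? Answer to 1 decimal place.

Invert f = (1 − cos θ)/2 to get cos θ = 1 − 2(0.39) = 0.220, hence θ₀ = arccos 0.220 = 77.3°.
The Moon is waxing (0°–180°), so θ = 77.3° directly.
At 360°/29.53 d per day, 77.3° corresponds to 6.34 days.

6.3 days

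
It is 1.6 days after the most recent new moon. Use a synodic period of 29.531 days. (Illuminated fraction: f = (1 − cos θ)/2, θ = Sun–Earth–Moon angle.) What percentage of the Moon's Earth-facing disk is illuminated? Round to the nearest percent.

3%

Elongation θ = 360° × 1.6/29.531 ≈ 19.5°.
cos 19.5° = 0.943, so f = (1 − 0.943)/2 = 0.029, so 3%.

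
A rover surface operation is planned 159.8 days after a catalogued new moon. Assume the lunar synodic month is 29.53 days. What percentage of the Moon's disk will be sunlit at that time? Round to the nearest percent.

Reduce mod P: 159.8 − 5×29.53 = 12.15 d into the current lunation.
Elongation θ = 360° × 12.15/29.53 ≈ 148.1°.
Illuminated fraction = (1 − cos 148.1°)/2 = (1 − (-0.849))/2 ≈ 0.925, so 92%.

92%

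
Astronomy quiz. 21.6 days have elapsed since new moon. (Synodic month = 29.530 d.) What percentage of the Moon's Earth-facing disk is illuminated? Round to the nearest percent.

56%

Phase angle: θ = 360°·(21.6 d)/(29.530 d) = 263.3°.
cos 263.3° = (-0.116), so f = (1 − (-0.116))/2 = 0.558, so 56%.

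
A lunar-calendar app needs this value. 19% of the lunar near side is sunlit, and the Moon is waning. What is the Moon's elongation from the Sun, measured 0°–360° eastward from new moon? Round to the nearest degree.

308°

Invert f = (1 − cos θ)/2 to get cos θ = 1 − 2(0.19) = 0.620, hence θ₀ = arccos 0.620 = 51.7°.
Waning ⇒ past full, so θ = 360° − 51.7° = 308.3°.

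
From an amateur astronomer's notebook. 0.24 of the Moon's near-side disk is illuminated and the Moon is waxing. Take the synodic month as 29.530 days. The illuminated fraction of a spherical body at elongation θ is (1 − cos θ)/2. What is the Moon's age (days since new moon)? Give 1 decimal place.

cos θ = 1 − 2f = 0.520, giving a principal value of 58.7°.
The Moon is waxing (0°–180°), so θ = 58.7° directly.
At 360°/29.530 d per day, 58.7° corresponds to 4.81 days.

4.8 days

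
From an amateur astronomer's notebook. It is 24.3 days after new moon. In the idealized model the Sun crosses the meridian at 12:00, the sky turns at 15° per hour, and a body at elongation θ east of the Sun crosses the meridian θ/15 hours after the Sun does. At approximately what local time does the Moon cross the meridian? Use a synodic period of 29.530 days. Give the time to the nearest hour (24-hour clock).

08:00

The Moon has covered 24.3/29.530 of its cycle, so θ ≈ 360° × 24.3/29.530 = 296.2°.
At 15° of sky rotation per hour, 296.2° corresponds to a 19.75 h lag.
12:00 + 19.75 h ≈ 07:45 → 08:00 to the nearest hour.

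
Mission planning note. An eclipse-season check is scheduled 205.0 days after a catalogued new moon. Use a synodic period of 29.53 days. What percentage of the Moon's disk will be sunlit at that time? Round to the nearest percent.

3%

205.0 d spans 6 complete synodic months (6 × 29.53 = 177.18 d) plus 27.82 d.
Elongation θ = 360° × 27.82/29.53 ≈ 339.2°.
Illuminated fraction = (1 − cos 339.2°)/2 = (1 − 0.935)/2 ≈ 0.033, so 3%.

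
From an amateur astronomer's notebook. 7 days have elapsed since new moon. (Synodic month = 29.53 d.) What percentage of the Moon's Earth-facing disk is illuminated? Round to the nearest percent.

46%

The Moon has covered 7/29.53 of its cycle, so θ ≈ 360° × 7/29.53 = 85.3°.
Illuminated fraction = (1 − cos 85.3°)/2 = (1 − 0.081)/2 ≈ 0.459, so 46%.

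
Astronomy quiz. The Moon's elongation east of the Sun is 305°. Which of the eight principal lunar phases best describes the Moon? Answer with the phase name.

The waning crescent sector spans roughly 292°–338°; 305° falls inside it.

waning crescent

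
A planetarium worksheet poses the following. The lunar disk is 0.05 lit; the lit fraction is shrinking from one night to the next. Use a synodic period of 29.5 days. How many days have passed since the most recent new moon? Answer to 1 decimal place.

27.4 days

cos θ = 1 − 2f = 0.900, giving a principal value of 25.8°.
Since the Moon is past full (waning), take the reflex angle: θ = 360° − 25.8° = 334.2°.
Age = 29.5 × 334.2°/360° ≈ 27.38 days.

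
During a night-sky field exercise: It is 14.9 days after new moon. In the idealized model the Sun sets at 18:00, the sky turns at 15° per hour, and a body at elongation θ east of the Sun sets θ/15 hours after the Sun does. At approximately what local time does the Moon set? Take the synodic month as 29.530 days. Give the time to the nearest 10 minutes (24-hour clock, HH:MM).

06:10

The Moon has covered 14.9/29.530 of its cycle, so θ ≈ 360° × 14.9/29.530 = 181.6°.
The Moon trails the Sun by θ/15 = 181.6/15 ≈ 12.11 hours.
18:00 + 12.110 h ≈ 06:07 → 06:10 to the nearest ten minutes.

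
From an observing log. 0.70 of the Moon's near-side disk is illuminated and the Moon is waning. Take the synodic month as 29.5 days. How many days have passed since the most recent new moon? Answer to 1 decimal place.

From f = (1 − cos θ)/2: cos θ = 1 − 2×0.70 = -0.400; arccos → 113.6°.
A waning Moon lies in 180°–360°, so θ = 360° − 113.6° = 246.4°.
That fraction of the synodic month is 246.4/360 × 29.5 d ≈ 20.19 d.

20.2 days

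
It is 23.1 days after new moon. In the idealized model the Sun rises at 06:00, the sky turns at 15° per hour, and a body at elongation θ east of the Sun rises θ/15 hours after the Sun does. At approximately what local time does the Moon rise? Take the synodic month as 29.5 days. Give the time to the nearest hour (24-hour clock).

Elongation θ = 360° × 23.1/29.5 ≈ 281.9°.
At 15° of sky rotation per hour, 281.9° corresponds to a 18.79 h lag.
06:00 + 18.79 h ≈ 00:48 → 01:00 to the nearest hour.

01:00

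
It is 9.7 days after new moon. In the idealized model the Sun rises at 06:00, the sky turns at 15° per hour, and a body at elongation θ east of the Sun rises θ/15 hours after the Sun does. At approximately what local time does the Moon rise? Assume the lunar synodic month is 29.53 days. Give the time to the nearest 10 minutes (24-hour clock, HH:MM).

13:50

The Moon has covered 9.7/29.53 of its cycle, so θ ≈ 360° × 9.7/29.53 = 118.3°.
At 15° of sky rotation per hour, 118.3° corresponds to a 7.88 h lag.
06:00 + 7.884 h ≈ 13:53 → 13:50 to the nearest ten minutes.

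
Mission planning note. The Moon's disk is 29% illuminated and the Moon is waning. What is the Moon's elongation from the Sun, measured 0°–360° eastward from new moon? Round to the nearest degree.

Invert f = (1 − cos θ)/2 to get cos θ = 1 − 2(0.29) = 0.420, hence θ₀ = arccos 0.420 = 65.2°.
Since the Moon is past full (waning), take the reflex angle: θ = 360° − 65.2° = 294.8°.

295°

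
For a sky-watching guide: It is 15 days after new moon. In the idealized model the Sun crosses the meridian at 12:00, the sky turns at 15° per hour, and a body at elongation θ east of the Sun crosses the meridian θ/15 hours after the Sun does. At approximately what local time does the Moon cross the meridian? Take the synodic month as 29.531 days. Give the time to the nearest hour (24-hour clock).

00:00

The Moon has covered 15/29.531 of its cycle, so θ ≈ 360° × 15/29.531 = 182.9°.
At 15° of sky rotation per hour, 182.9° corresponds to a 12.19 h lag.
12:00 + 12.19 h ≈ 00:11 → 00:00 to the nearest hour.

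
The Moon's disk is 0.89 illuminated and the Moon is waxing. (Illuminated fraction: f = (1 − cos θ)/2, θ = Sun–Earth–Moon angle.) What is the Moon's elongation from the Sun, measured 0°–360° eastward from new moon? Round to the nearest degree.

141°

Invert f = (1 − cos θ)/2 to get cos θ = 1 − 2(0.89) = -0.780, hence θ₀ = arccos -0.780 = 141.3°.
The Moon is waxing (0°–180°), so θ = 141.3° directly.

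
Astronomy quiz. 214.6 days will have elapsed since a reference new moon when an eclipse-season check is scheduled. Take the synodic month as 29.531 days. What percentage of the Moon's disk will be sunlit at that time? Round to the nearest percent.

214.6/29.531 = 7.267 lunations, so 7 complete cycles and 7.88 d into the next.
The Moon has covered 7.88/29.531 of its cycle, so θ ≈ 360° × 7.88/29.531 = 96.1°.
cos 96.1° = (-0.106), so f = (1 − (-0.106))/2 = 0.553, so 55%.

55%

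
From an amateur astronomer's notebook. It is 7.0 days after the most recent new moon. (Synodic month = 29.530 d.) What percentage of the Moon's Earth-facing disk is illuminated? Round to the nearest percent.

Elongation θ = 360° × 7.0/29.530 ≈ 85.3°.
With cos θ = 0.081, the lit fraction is (1 − 0.081)/2 ≈ 0.459, so 46%.

46%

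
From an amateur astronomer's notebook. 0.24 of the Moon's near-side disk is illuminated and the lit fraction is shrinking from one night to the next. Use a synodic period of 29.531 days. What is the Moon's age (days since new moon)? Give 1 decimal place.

24.7 days

Invert f = (1 − cos θ)/2 to get cos θ = 1 − 2(0.24) = 0.520, hence θ₀ = arccos 0.520 = 58.7°.
Since the Moon is past full (waning), take the reflex angle: θ = 360° − 58.7° = 301.3°.
At 360°/29.531 d per day, 301.3° corresponds to 24.72 days.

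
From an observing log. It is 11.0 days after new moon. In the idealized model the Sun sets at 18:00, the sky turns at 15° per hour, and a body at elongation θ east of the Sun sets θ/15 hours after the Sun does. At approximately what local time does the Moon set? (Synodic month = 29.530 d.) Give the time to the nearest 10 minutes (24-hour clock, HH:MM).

03:00

The Moon has covered 11.0/29.530 of its cycle, so θ ≈ 360° × 11.0/29.530 = 134.1°.
The Moon trails the Sun by θ/15 = 134.1/15 ≈ 8.94 hours.
18:00 + 8.940 h ≈ 02:56 → 03:00 to the nearest ten minutes.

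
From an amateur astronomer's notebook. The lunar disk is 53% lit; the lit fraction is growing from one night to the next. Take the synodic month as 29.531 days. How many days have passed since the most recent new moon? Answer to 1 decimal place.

7.7 days

From f = (1 − cos θ)/2: cos θ = 1 − 2×0.53 = -0.060; arccos → 93.4°.
Before full moon the principal value applies: θ = 93.4°.
That fraction of the synodic month is 93.4/360 × 29.531 d ≈ 7.66 d.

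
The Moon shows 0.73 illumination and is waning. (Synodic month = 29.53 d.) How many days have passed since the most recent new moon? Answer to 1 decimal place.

19.9 days

From f = (1 − cos θ)/2: cos θ = 1 − 2×0.73 = -0.460; arccos → 117.4°.
Waning ⇒ past full, so θ = 360° − 117.4° = 242.6°.
At 360°/29.53 d per day, 242.6° corresponds to 19.90 days.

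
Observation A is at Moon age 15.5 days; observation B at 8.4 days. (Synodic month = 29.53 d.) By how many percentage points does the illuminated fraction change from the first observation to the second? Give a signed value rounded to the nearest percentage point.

-39 pp

First observation: θ = 360°·15.5/29.53 = 189.0°, so f = 0.994.
Second observation: θ = 102.4°, f = 0.607.
Δf = 0.607 − 0.994 = -0.386, i.e. -39 pp.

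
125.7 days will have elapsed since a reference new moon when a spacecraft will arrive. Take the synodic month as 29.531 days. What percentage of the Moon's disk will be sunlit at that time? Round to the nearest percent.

52%

Reduce mod P: 125.7 − 4×29.531 = 7.58 d into the current lunation.
Elongation θ = 360° × 7.58/29.531 ≈ 92.4°.
With cos θ = (-0.041), the lit fraction is (1 − (-0.041))/2 ≈ 0.521, so 52%.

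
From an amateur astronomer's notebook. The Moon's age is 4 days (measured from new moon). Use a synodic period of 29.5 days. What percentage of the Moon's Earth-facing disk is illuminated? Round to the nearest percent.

17%

The Moon has covered 4/29.5 of its cycle, so θ ≈ 360° × 4/29.5 = 48.8°.
cos 48.8° = 0.659, so f = (1 − 0.659)/2 = 0.171, so 17%.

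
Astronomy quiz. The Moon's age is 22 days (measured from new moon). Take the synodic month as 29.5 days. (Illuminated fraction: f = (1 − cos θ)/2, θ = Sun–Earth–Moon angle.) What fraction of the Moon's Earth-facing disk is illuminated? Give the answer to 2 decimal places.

Elongation θ = 360° × 22/29.5 ≈ 268.5°.
cos 268.5° = (-0.027), so f = (1 − (-0.027))/2 = 0.513.

0.51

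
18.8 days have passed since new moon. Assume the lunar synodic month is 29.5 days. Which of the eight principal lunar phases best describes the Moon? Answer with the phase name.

waning gibbous

θ ≈ 360° × 18.8/29.5 = 229°, which falls in the waning gibbous sector.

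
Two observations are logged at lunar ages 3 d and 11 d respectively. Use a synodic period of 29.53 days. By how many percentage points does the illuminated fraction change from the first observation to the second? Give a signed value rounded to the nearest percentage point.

θ₁ = 360° × 3/29.53 = 36.6°, f₁ = (1 − cos θ₁)/2 = 0.098.
θ₂ = 360° × 11/29.53 = 134.1°, f₂ = (1 − cos θ₂)/2 = 0.848.
Change = f₂ − f₁ = +0.750 → +75 percentage points.

+75 pp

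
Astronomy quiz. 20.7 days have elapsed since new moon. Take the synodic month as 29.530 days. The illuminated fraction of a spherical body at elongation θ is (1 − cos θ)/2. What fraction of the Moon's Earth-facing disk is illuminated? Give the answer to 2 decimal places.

Phase angle: θ = 360°·(20.7 d)/(29.530 d) = 252.4°.
cos 252.4° = (-0.303), so f = (1 − (-0.303))/2 = 0.652.

0.65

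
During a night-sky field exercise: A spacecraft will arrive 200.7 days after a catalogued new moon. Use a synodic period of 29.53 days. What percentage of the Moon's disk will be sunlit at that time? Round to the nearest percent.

200.7/29.53 = 6.796 lunations, so 6 complete cycles and 23.52 d into the next.
The Moon has covered 23.52/29.53 of its cycle, so θ ≈ 360° × 23.52/29.53 = 286.7°.
Illuminated fraction = (1 − cos 286.7°)/2 = (1 − 0.288)/2 ≈ 0.356, so 36%.

36%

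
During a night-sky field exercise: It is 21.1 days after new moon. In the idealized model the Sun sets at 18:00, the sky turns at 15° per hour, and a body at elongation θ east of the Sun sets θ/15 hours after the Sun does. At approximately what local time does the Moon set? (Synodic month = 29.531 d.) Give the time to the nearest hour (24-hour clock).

Phase angle: θ = 360°·(21.1 d)/(29.531 d) = 257.2°.
Delay after the Sun = 257.2° / (15°/h) ≈ 17.15 h.
18:00 + 17.15 h ≈ 11:09 → 11:00 to the nearest hour.

11:00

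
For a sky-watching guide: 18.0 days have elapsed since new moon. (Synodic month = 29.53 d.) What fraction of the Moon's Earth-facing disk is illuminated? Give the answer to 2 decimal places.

Elongation θ = 360° × 18.0/29.53 ≈ 219.4°.
With cos θ = (-0.772), the lit fraction is (1 − (-0.772))/2 ≈ 0.886.

0.89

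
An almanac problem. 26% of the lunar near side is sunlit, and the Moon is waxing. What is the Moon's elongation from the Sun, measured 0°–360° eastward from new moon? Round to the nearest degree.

61°

Invert f = (1 − cos θ)/2 to get cos θ = 1 − 2(0.26) = 0.480, hence θ₀ = arccos 0.480 = 61.3°.
The Moon is waxing (0°–180°), so θ = 61.3° directly.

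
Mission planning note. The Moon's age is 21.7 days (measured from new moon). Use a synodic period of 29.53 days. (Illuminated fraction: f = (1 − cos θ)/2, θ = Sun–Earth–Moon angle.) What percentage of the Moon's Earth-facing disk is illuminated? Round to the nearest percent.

55%

Phase angle: θ = 360°·(21.7 d)/(29.53 d) = 264.5°.
cos 264.5° = (-0.095), so f = (1 − (-0.095))/2 = 0.548, so 55%.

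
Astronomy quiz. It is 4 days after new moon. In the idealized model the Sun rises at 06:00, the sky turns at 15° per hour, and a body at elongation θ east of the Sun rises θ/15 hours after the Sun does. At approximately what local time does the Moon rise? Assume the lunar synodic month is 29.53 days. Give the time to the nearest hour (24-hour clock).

The Moon has covered 4/29.53 of its cycle, so θ ≈ 360° × 4/29.53 = 48.8°.
The Moon trails the Sun by θ/15 = 48.8/15 ≈ 3.25 hours.
06:00 + 3.25 h ≈ 09:15 → 09:00 to the nearest hour.

09:00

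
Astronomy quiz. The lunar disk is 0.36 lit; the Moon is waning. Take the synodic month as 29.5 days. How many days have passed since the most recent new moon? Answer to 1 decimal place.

23.5 days

From f = (1 − cos θ)/2: cos θ = 1 − 2×0.36 = 0.280; arccos → 73.7°.
Waning ⇒ past full, so θ = 360° − 73.7° = 286.3°.
That fraction of the synodic month is 286.3/360 × 29.5 d ≈ 23.46 d.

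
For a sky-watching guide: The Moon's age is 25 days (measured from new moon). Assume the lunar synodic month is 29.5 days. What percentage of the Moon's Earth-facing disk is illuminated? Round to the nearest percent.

21%

The Moon has covered 25/29.5 of its cycle, so θ ≈ 360° × 25/29.5 = 305.1°.
Illuminated fraction = (1 − cos 305.1°)/2 = (1 − 0.575)/2 ≈ 0.213, so 21%.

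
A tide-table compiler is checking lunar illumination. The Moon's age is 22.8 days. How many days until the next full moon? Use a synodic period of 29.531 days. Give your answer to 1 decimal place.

Full moon is 0.5 of the way through the cycle: age 0.5 × 29.531 = 14.765 d.
Already past this cycle's full moon; the next is at 14.765 + 29.531 = 44.296 d, so 44.296 − 22.8 = 21.496 days.

21.5 days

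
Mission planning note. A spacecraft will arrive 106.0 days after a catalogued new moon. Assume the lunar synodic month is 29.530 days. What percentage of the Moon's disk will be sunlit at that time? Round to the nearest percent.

92%

106.0 d spans 3 complete synodic months (3 × 29.530 = 88.59 d) plus 17.41 d.
The Moon has covered 17.41/29.530 of its cycle, so θ ≈ 360° × 17.41/29.530 = 212.2°.
Illuminated fraction = (1 − cos 212.2°)/2 = (1 − (-0.846))/2 ≈ 0.923, so 92%.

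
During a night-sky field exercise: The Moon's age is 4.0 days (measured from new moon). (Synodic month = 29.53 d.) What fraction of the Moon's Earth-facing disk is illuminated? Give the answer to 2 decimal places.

Phase angle: θ = 360°·(4.0 d)/(29.53 d) = 48.8°.
With cos θ = 0.659, the lit fraction is (1 − 0.659)/2 ≈ 0.170.

0.17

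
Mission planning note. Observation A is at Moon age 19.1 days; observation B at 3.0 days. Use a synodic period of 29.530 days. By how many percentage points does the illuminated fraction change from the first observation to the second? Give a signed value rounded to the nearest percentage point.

-70 pp

θ₁ = 360° × 19.1/29.530 = 232.8°, f₁ = (1 − cos θ₁)/2 = 0.802.
θ₂ = 360° × 3.0/29.530 = 36.6°, f₂ = (1 − cos θ₂)/2 = 0.098.
Change = f₂ − f₁ = -0.704 → -70 percentage points.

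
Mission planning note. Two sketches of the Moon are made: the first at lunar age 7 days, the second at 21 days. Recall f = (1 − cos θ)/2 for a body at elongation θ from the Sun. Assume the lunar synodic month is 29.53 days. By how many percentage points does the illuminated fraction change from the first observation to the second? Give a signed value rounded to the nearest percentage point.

+16 pp

θ₁ = 360° × 7/29.53 = 85.3°, f₁ = (1 − cos θ₁)/2 = 0.459.
θ₂ = 360° × 21/29.53 = 256.0°, f₂ = (1 − cos θ₂)/2 = 0.621.
Change = f₂ − f₁ = +0.162 → +16 percentage points.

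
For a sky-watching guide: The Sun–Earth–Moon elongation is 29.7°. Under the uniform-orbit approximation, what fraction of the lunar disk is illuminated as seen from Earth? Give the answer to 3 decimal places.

0.066

cos 29.7° = 0.869, so f = (1 − 0.869)/2 = 0.066.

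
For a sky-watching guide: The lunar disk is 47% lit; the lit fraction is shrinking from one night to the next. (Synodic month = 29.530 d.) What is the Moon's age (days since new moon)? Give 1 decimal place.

Invert f = (1 − cos θ)/2 to get cos θ = 1 − 2(0.47) = 0.060, hence θ₀ = arccos 0.060 = 86.6°.
Waning ⇒ past full, so θ = 360° − 86.6° = 273.4°.
At 360°/29.530 d per day, 273.4° corresponds to 22.43 days.

22.4 days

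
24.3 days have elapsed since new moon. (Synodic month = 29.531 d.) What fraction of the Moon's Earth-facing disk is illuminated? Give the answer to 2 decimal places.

0.28

Phase angle: θ = 360°·(24.3 d)/(29.531 d) = 296.2°.
Illuminated fraction = (1 − cos 296.2°)/2 = (1 − 0.442)/2 ≈ 0.279.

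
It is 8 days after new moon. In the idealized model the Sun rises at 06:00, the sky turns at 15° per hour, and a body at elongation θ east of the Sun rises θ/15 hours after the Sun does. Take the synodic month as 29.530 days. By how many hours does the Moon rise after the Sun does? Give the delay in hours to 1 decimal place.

6.5 h

Phase angle: θ = 360°·(8 d)/(29.530 d) = 97.5°.
At 15° of sky rotation per hour, 97.5° corresponds to a 6.50 h lag.
So the Moon rises 6.50 h after the Sun.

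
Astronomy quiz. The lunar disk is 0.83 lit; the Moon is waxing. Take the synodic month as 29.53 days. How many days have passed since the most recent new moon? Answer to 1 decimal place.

cos θ = 1 − 2f = -0.660, giving a principal value of 131.3°.
Waxing ⇒ before full, so θ = 131.3°.
Age = 29.53 × 131.3°/360° ≈ 10.77 days.

10.8 days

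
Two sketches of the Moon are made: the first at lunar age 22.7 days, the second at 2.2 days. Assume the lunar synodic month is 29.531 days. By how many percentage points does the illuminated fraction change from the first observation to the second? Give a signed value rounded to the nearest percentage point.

θ₁ = 360° × 22.7/29.531 = 276.7°, f₁ = (1 − cos θ₁)/2 = 0.441.
θ₂ = 360° × 2.2/29.531 = 26.8°, f₂ = (1 − cos θ₂)/2 = 0.054.
Change = f₂ − f₁ = -0.388 → -39 percentage points.

-39 percentage points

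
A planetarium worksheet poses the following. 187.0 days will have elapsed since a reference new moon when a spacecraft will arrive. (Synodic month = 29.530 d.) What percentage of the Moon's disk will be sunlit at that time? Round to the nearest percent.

75%

187.0 d spans 6 complete synodic months (6 × 29.530 = 177.18 d) plus 9.82 d.
Phase angle: θ = 360°·(9.82 d)/(29.530 d) = 119.7°.
Illuminated fraction = (1 − cos 119.7°)/2 = (1 − (-0.496))/2 ≈ 0.748, so 75%.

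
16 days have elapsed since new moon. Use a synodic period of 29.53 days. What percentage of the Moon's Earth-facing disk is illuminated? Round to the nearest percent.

98%

Elongation θ = 360° × 16/29.53 ≈ 195.1°.
With cos θ = (-0.966), the lit fraction is (1 − (-0.966))/2 ≈ 0.983, so 98%.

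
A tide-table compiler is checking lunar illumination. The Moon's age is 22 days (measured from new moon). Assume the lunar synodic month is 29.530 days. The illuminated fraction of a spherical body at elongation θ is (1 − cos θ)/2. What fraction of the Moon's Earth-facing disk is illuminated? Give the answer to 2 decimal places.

0.52

Elongation θ = 360° × 22/29.530 ≈ 268.2°.
Illuminated fraction = (1 − cos 268.2°)/2 = (1 − (-0.031))/2 ≈ 0.516.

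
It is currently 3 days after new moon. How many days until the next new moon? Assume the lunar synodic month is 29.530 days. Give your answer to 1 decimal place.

26.5 days

The next new moon completes the synodic month: 29.530 − 3 = 26.530 days.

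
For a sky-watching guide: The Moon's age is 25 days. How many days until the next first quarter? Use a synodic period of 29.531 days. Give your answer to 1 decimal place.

First quarter is 0.25 of the way through the cycle: age 0.25 × 29.531 = 7.383 d.
This lunation's first quarter (7.383 d) has passed, so add one period: 36.914 − 25 = 11.914 days.

11.9 days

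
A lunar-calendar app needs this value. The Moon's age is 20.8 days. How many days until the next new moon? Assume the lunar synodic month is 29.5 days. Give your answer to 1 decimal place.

8.7 days

The next new moon completes the synodic month: 29.5 − 20.8 = 8.700 days.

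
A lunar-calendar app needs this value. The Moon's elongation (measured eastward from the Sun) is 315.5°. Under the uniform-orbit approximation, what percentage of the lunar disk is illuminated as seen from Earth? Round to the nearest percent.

14%

Half-versine of 315.5°: (1 − 0.713)/2 = 0.143, i.e. 14%.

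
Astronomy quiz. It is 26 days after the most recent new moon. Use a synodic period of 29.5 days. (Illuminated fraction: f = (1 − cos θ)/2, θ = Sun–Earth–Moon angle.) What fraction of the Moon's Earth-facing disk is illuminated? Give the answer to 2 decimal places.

Elongation θ = 360° × 26/29.5 ≈ 317.3°.
Illuminated fraction = (1 − cos 317.3°)/2 = (1 − 0.735)/2 ≈ 0.133.

0.13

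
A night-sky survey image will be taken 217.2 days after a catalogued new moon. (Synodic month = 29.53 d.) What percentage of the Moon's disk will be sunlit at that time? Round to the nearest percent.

Reduce mod P: 217.2 − 7×29.53 = 10.49 d into the current lunation.
Phase angle: θ = 360°·(10.49 d)/(29.53 d) = 127.9°.
Illuminated fraction = (1 − cos 127.9°)/2 = (1 − (-0.614))/2 ≈ 0.807, so 81%.

81%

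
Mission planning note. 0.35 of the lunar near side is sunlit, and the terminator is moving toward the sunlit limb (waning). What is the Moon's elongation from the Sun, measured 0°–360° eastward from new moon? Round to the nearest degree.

cos θ = 1 − 2f = 0.300, giving a principal value of 72.5°.
A waning Moon lies in 180°–360°, so θ = 360° − 72.5° = 287.5°.

287°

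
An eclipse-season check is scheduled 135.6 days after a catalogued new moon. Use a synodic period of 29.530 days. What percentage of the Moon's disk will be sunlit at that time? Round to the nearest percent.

92%

135.6 d spans 4 complete synodic months (4 × 29.530 = 118.12 d) plus 17.48 d.
Phase angle: θ = 360°·(17.48 d)/(29.530 d) = 213.1°.
cos 213.1° = (-0.838), so f = (1 − (-0.838))/2 = 0.919, so 92%.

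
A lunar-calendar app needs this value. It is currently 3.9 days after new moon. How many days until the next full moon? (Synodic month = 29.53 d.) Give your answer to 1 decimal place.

10.9 days

Full moon occurs at elongation 180°, i.e. at age 29.53 × 180/360 = 14.765 d.
So 10.865 days remain (14.765 − 3.9).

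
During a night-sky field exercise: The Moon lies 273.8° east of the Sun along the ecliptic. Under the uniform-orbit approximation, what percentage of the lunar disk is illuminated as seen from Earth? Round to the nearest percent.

Half-versine of 273.8°: (1 − 0.066)/2 = 0.467, i.e. 47%.

47%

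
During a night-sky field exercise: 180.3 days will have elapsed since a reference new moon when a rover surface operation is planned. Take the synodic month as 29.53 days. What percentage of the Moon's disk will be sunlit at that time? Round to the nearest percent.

Reduce mod P: 180.3 − 6×29.53 = 3.12 d into the current lunation.
Elongation θ = 360° × 3.12/29.53 ≈ 38.0°.
With cos θ = 0.788, the lit fraction is (1 − 0.788)/2 ≈ 0.106, so 11%.

11%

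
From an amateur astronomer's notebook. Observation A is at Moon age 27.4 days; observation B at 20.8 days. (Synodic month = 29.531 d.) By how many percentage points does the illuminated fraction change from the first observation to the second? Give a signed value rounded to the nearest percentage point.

θ₁ = 360° × 27.4/29.531 = 334.0°, f₁ = (1 − cos θ₁)/2 = 0.051.
θ₂ = 360° × 20.8/29.531 = 253.6°, f₂ = (1 − cos θ₂)/2 = 0.641.
Change = f₂ − f₁ = +0.591 → +59 percentage points.

+59 percentage points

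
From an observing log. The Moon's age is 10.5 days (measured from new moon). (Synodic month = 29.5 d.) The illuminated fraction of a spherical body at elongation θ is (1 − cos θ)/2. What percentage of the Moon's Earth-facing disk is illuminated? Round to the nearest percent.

Elongation θ = 360° × 10.5/29.5 ≈ 128.1°.
With cos θ = (-0.618), the lit fraction is (1 − (-0.618))/2 ≈ 0.809, so 81%.

81%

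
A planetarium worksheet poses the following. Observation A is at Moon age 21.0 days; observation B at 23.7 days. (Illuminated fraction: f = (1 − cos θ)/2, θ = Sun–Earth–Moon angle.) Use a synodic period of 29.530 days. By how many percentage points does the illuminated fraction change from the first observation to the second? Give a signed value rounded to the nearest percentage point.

θ₁ = 360° × 21.0/29.530 = 256.0°, f₁ = (1 − cos θ₁)/2 = 0.621.
θ₂ = 360° × 23.7/29.530 = 288.9°, f₂ = (1 − cos θ₂)/2 = 0.338.
Change = f₂ − f₁ = -0.283 → -28 percentage points.

-28 pp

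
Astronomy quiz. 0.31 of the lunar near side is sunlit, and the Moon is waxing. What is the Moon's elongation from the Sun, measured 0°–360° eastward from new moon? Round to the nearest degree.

68°

cos θ = 1 − 2f = 0.380, giving a principal value of 67.7°.
Waxing ⇒ before full, so θ = 67.7°.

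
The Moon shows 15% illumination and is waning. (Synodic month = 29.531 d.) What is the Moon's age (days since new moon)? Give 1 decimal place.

25.8 days

Invert f = (1 − cos θ)/2 to get cos θ = 1 − 2(0.15) = 0.700, hence θ₀ = arccos 0.700 = 45.6°.
Since the Moon is past full (waning), take the reflex angle: θ = 360° − 45.6° = 314.4°.
At 360°/29.531 d per day, 314.4° corresponds to 25.79 days.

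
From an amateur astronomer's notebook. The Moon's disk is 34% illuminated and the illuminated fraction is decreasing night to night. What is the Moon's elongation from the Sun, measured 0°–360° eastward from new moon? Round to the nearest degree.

From f = (1 − cos θ)/2: cos θ = 1 − 2×0.34 = 0.320; arccos → 71.3°.
Waning ⇒ past full, so θ = 360° − 71.3° = 288.7°.

289°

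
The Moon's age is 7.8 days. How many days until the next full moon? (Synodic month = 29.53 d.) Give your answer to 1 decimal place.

Full moon occurs at elongation 180°, i.e. at age 29.53 × 180/360 = 14.765 d.
That is 14.765 − 7.8 = 6.965 days ahead.

7.0 days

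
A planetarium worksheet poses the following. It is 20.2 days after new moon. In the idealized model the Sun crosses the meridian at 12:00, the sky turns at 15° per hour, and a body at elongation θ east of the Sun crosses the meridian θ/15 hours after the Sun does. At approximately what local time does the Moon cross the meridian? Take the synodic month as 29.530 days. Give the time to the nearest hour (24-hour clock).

Elongation θ = 360° × 20.2/29.530 ≈ 246.3°.
The Moon trails the Sun by θ/15 = 246.3/15 ≈ 16.42 hours.
12:00 + 16.42 h ≈ 04:25 → 04:00 to the nearest hour.

04:00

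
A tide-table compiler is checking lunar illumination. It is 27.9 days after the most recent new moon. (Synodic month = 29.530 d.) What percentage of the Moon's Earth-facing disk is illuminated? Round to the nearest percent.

The Moon has covered 27.9/29.530 of its cycle, so θ ≈ 360° × 27.9/29.530 = 340.1°.
With cos θ = 0.940, the lit fraction is (1 − 0.940)/2 ≈ 0.030, so 3%.

3%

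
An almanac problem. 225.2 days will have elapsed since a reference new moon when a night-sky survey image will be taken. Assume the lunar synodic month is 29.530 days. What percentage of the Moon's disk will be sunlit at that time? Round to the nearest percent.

225.2 d spans 7 complete synodic months (7 × 29.530 = 206.71 d) plus 18.49 d.
The Moon has covered 18.49/29.530 of its cycle, so θ ≈ 360° × 18.49/29.530 = 225.4°.
cos 225.4° = (-0.702), so f = (1 − (-0.702))/2 = 0.851, so 85%.

85%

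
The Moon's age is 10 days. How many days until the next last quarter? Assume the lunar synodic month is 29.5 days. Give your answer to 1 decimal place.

Last quarter is 0.75 of the way through the cycle: age 0.75 × 29.5 = 22.125 d.
That is 22.125 − 10 = 12.125 days ahead.

12.1 days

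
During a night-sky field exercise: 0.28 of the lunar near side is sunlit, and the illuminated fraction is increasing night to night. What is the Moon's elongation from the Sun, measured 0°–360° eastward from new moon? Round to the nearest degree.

cos θ = 1 − 2f = 0.440, giving a principal value of 63.9°.
Waxing ⇒ before full, so θ = 63.9°.

64°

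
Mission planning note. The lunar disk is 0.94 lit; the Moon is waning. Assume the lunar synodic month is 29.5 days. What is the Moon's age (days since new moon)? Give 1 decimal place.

17.1 days

Invert f = (1 − cos θ)/2 to get cos θ = 1 − 2(0.94) = -0.880, hence θ₀ = arccos -0.880 = 151.6°.
A waning Moon lies in 180°–360°, so θ = 360° − 151.6° = 208.4°.
Age = 29.5 × 208.4°/360° ≈ 17.07 days.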